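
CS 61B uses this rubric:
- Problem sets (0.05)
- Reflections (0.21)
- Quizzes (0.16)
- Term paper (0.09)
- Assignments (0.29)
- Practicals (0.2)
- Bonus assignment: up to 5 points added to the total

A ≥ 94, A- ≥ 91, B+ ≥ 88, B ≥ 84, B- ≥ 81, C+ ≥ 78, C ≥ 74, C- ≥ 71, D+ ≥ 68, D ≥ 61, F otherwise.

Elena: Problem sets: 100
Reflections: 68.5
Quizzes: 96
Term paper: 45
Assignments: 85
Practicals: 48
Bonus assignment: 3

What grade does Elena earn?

C

Weighted total:
  Problem sets 100 × 0.05 = 5
  Reflections 68.5 × 0.21 = 14.385
  Quizzes 96 × 0.16 = 15.36
  Term paper 45 × 0.09 = 4.05
  Assignments 85 × 0.29 = 24.65
  Practicals 48 × 0.2 = 9.6
Sum = 73.045
Bonus assignment: 73.045 + 3 = 76.045
76.045 is ≥ 74 and < 78 → C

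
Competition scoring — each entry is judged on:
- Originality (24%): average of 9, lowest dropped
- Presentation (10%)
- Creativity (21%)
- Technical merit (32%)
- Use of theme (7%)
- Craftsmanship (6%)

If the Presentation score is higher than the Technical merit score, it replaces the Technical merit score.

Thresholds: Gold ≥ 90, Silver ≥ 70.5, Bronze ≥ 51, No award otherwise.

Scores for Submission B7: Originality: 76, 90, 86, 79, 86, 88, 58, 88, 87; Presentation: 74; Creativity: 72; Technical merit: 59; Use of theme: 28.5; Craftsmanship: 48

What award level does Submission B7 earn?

Silver

Originality: drop 58 → average of remaining 8 = 680/8 = 85
Presentation (74) > Technical merit (59), so Technical merit counts as 74.
Weighted total:
  Originality 85 × 0.24 = 20.4
  Presentation 74 × 0.1 = 7.4
  Creativity 72 × 0.21 = 15.12
  Technical merit 74 × 0.32 = 23.68
  Use of theme 28.5 × 0.07 = 1.995
  Craftsmanship 48 × 0.06 = 2.88
Sum = 71.475
71.475 is ≥ 70.5 and < 90 → Silver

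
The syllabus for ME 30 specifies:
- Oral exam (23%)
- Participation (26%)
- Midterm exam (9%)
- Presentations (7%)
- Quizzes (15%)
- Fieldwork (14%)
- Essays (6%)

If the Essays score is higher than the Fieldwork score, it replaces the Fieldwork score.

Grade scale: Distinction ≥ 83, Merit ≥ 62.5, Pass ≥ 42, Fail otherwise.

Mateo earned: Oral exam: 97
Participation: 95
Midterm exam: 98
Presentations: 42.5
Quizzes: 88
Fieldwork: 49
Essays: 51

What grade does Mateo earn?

Essays (51) > Fieldwork (49), so Fieldwork counts as 51.
Weighted total:
  Oral exam 97 × 0.23 = 22.31
  Participation 95 × 0.26 = 24.7
  Midterm exam 98 × 0.09 = 8.82
  Presentations 42.5 × 0.07 = 2.975
  Quizzes 88 × 0.15 = 13.2
  Fieldwork 51 × 0.14 = 7.14
  Essays 51 × 0.06 = 3.06
Sum = 82.205
82.205 is ≥ 62.5 and < 83 → Merit

Merit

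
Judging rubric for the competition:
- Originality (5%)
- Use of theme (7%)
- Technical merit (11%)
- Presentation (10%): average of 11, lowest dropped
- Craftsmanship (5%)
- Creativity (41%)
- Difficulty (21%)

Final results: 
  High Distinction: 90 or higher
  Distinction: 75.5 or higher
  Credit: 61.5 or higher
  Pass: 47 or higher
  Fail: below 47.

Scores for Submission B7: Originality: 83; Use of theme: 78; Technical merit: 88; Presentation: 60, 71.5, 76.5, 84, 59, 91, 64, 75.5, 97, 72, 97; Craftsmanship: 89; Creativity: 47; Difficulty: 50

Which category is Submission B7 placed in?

Presentation: drop 59 → average of remaining 10 = 788.5/10 = 78.85
Weighted total:
  Originality 83 × 0.05 = 4.15
  Use of theme 78 × 0.07 = 5.46
  Technical merit 88 × 0.11 = 9.68
  Presentation 78.85 × 0.1 = 7.885
  Craftsmanship 89 × 0.05 = 4.45
  Creativity 47 × 0.41 = 19.27
  Difficulty 50 × 0.21 = 10.5
Sum = 61.395
61.395 is ≥ 47 and < 61.5 → Pass

Pass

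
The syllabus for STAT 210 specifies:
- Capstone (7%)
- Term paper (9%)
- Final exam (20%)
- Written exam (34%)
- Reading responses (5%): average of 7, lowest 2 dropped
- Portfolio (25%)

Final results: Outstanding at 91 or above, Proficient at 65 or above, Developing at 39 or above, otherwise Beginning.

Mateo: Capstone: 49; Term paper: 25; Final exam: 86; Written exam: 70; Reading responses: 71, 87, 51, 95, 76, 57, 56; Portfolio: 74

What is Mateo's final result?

Proficient

Reading responses: drop 51, 56 → average of remaining 5 = 386/5 = 77.2
Weighted total:
  Capstone 49 × 0.07 = 3.43
  Term paper 25 × 0.09 = 2.25
  Final exam 86 × 0.2 = 17.2
  Written exam 70 × 0.34 = 23.8
  Reading responses 77.2 × 0.05 = 3.86
  Portfolio 74 × 0.25 = 18.5
Sum = 69.04
69.04 is ≥ 65 and < 91 → Proficient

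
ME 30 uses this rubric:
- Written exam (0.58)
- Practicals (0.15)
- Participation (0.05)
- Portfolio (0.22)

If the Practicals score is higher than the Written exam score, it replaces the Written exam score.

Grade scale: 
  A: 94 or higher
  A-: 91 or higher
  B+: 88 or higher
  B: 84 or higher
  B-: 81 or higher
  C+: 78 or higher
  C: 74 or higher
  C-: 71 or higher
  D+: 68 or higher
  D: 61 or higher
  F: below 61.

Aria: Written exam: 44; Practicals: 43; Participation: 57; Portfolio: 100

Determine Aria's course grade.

Practicals (43) ≤ Written exam (44), so Written exam stays at 44.
Weighted total:
  Written exam 44 × 0.58 = 25.52
  Practicals 43 × 0.15 = 6.45
  Participation 57 × 0.05 = 2.85
  Portfolio 100 × 0.22 = 22
Sum = 56.82
56.82 < 61 → F

F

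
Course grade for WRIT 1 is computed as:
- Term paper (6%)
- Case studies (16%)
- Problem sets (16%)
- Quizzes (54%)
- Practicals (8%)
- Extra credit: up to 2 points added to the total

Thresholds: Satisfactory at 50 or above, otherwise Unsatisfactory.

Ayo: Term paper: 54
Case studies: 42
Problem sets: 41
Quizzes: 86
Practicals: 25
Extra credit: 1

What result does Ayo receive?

Satisfactory

Weighted total:
  Term paper 54 × 0.06 = 3.24
  Case studies 42 × 0.16 = 6.72
  Problem sets 41 × 0.16 = 6.56
  Quizzes 86 × 0.54 = 46.44
  Practicals 25 × 0.08 = 2
Sum = 64.96
Extra credit: 64.96 + 1 = 65.96
65.96 ≥ 50 → Satisfactory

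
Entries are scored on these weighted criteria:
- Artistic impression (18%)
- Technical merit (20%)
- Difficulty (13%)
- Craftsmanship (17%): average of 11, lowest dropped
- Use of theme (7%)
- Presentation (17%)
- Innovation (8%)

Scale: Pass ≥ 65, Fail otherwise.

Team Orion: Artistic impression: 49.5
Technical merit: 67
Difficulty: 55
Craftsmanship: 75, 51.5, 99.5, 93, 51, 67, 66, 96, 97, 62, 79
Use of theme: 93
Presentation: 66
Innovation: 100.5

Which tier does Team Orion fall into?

Pass

Craftsmanship: drop 51 → average of remaining 10 = 786/10 = 78.6
Weighted total:
  Artistic impression 49.5 × 0.18 = 8.91
  Technical merit 67 × 0.2 = 13.4
  Difficulty 55 × 0.13 = 7.15
  Craftsmanship 78.6 × 0.17 = 13.362
  Use of theme 93 × 0.07 = 6.51
  Presentation 66 × 0.17 = 11.22
  Innovation 100.5 × 0.08 = 8.04
Sum = 68.592
68.592 ≥ 65 → Pass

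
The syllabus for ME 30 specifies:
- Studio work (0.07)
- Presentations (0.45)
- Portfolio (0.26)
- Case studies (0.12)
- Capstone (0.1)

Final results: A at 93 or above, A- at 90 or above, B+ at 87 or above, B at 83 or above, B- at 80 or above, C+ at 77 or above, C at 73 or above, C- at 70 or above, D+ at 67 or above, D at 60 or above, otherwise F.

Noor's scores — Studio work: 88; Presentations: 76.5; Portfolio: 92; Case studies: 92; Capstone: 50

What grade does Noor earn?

B-

Weighted total:
  Studio work 88 × 0.07 = 6.16
  Presentations 76.5 × 0.45 = 34.425
  Portfolio 92 × 0.26 = 23.92
  Case studies 92 × 0.12 = 11.04
  Capstone 50 × 0.1 = 5
Sum = 80.545
80.545 is ≥ 80 and < 83 → B-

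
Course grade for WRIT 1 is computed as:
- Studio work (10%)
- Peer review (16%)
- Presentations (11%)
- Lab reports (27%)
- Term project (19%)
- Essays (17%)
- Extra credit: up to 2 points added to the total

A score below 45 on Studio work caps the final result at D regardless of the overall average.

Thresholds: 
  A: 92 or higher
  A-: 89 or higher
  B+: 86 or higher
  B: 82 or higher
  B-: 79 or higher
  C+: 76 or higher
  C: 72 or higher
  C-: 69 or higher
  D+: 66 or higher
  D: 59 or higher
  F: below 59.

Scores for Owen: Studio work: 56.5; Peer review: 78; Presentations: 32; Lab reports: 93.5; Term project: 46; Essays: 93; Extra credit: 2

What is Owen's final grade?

Studio work score 56.5 ≥ 45: minimum met.
Weighted total:
  Studio work 56.5 × 0.1 = 5.65
  Peer review 78 × 0.16 = 12.48
  Presentations 32 × 0.11 = 3.52
  Lab reports 93.5 × 0.27 = 25.245
  Term project 46 × 0.19 = 8.74
  Essays 93 × 0.17 = 15.81
Sum = 71.445
Extra credit: 71.445 + 2 = 73.445
73.445 is ≥ 72 and < 76 → C

C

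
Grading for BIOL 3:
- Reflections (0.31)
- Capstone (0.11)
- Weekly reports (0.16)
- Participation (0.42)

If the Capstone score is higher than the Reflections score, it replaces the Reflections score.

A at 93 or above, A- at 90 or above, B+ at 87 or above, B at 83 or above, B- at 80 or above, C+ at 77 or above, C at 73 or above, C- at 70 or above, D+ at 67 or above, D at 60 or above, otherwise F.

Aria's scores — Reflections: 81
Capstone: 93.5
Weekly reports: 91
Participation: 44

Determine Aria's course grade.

Capstone (93.5) > Reflections (81), so Reflections counts as 93.5.
Weighted total:
  Reflections 93.5 × 0.31 = 28.985
  Capstone 93.5 × 0.11 = 10.285
  Weekly reports 91 × 0.16 = 14.56
  Participation 44 × 0.42 = 18.48
Sum = 72.31
72.31 is ≥ 70 and < 73 → C-

C-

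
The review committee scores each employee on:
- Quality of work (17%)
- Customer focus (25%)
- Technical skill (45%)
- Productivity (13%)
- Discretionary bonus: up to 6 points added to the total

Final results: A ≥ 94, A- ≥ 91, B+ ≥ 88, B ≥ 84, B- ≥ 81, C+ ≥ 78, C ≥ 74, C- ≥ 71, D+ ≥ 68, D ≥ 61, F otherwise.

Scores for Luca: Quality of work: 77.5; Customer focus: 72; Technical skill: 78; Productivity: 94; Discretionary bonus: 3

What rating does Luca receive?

Weighted total:
  Quality of work 77.5 × 0.17 = 13.175
  Customer focus 72 × 0.25 = 18
  Technical skill 78 × 0.45 = 35.1
  Productivity 94 × 0.13 = 12.22
Sum = 78.495
Discretionary bonus: 78.495 + 3 = 81.495
81.495 is ≥ 81 and < 84 → B-

B-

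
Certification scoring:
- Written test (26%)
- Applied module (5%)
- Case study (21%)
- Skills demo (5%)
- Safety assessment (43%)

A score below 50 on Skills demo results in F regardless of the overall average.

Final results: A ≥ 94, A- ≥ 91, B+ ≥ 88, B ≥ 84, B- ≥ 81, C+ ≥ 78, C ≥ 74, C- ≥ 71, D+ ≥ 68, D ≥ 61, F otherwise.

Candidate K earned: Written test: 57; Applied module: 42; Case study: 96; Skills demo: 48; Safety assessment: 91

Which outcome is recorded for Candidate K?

F

Skills demo score 48 < 50: minimum not met.
Weighted total:
  Written test 57 × 0.26 = 14.82
  Applied module 42 × 0.05 = 2.1
  Case study 96 × 0.21 = 20.16
  Skills demo 48 × 0.05 = 2.4
  Safety assessment 91 × 0.43 = 39.13
Sum = 78.61
Because the Skills demo minimum was not met, the result is F.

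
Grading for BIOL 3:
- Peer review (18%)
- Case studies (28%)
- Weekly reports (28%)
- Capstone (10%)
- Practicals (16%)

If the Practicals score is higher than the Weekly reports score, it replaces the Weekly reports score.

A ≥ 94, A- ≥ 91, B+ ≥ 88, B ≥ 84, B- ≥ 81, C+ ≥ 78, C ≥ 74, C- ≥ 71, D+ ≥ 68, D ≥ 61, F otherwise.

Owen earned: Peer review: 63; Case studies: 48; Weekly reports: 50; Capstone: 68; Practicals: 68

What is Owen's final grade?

Practicals (68) > Weekly reports (50), so Weekly reports counts as 68.
Weighted total:
  Peer review 63 × 0.18 = 11.34
  Case studies 48 × 0.28 = 13.44
  Weekly reports 68 × 0.28 = 19.04
  Capstone 68 × 0.1 = 6.8
  Practicals 68 × 0.16 = 10.88
Sum = 61.5
61.5 is ≥ 61 and < 68 → D

D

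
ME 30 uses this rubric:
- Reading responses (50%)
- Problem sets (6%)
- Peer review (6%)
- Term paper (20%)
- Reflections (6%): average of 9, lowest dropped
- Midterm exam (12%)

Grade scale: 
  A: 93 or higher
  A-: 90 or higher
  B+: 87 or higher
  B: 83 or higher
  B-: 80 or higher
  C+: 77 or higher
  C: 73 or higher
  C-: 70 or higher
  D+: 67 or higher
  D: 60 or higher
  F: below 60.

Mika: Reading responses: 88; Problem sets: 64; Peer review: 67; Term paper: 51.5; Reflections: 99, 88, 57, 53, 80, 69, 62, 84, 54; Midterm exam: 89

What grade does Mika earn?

C+

Reflections: drop 53 → average of remaining 8 = 593/8 = 74.125
Weighted total:
  Reading responses 88 × 0.5 = 44
  Problem sets 64 × 0.06 = 3.84
  Peer review 67 × 0.06 = 4.02
  Term paper 51.5 × 0.2 = 10.3
  Reflections 74.125 × 0.06 = 4.4475
  Midterm exam 89 × 0.12 = 10.68
Sum = 77.2875
77.2875 is ≥ 77 and < 80 → C+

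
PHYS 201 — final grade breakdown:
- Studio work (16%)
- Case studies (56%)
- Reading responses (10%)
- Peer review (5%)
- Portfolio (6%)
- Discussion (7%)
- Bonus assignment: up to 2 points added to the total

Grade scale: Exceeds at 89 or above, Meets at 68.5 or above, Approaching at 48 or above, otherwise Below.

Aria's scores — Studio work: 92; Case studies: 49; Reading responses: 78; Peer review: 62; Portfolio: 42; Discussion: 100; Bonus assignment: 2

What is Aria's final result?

Approaching

Weighted total:
  Studio work 92 × 0.16 = 14.72
  Case studies 49 × 0.56 = 27.44
  Reading responses 78 × 0.1 = 7.8
  Peer review 62 × 0.05 = 3.1
  Portfolio 42 × 0.06 = 2.52
  Discussion 100 × 0.07 = 7
Sum = 62.58
Bonus assignment: 62.58 + 2 = 64.58
64.58 is ≥ 48 and < 68.5 → Approaching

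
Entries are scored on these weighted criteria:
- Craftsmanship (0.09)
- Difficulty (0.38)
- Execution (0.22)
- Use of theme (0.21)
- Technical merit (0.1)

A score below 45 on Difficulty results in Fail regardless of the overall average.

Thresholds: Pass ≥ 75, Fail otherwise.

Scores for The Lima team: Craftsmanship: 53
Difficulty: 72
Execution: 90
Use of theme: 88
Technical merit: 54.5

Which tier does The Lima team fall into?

Difficulty score 72 ≥ 45: minimum met.
Weighted total:
  Craftsmanship 53 × 0.09 = 4.77
  Difficulty 72 × 0.38 = 27.36
  Execution 90 × 0.22 = 19.8
  Use of theme 88 × 0.21 = 18.48
  Technical merit 54.5 × 0.1 = 5.45
Sum = 75.86
75.86 ≥ 75 → Pass

Pass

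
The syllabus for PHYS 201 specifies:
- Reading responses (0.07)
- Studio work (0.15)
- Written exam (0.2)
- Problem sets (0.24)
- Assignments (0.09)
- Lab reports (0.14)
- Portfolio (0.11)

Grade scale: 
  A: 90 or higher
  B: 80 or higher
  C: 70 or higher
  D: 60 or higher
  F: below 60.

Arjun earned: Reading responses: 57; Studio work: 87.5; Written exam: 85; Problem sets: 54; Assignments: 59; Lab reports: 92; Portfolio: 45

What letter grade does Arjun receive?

C

Weighted total:
  Reading responses 57 × 0.07 = 3.99
  Studio work 87.5 × 0.15 = 13.125
  Written exam 85 × 0.2 = 17
  Problem sets 54 × 0.24 = 12.96
  Assignments 59 × 0.09 = 5.31
  Lab reports 92 × 0.14 = 12.88
  Portfolio 45 × 0.11 = 4.95
Sum = 70.215
70.215 is ≥ 70 and < 80 → C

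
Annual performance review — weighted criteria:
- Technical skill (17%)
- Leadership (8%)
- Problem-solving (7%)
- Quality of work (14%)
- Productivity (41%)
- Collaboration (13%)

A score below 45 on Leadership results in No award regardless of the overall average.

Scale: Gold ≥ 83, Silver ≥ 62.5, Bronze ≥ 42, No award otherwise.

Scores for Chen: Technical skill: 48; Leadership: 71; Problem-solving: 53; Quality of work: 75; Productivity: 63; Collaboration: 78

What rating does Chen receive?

Leadership score 71 ≥ 45: minimum met.
Weighted total:
  Technical skill 48 × 0.17 = 8.16
  Leadership 71 × 0.08 = 5.68
  Problem-solving 53 × 0.07 = 3.71
  Quality of work 75 × 0.14 = 10.5
  Productivity 63 × 0.41 = 25.83
  Collaboration 78 × 0.13 = 10.14
Sum = 64.02
64.02 is ≥ 62.5 and < 83 → Silver

Silver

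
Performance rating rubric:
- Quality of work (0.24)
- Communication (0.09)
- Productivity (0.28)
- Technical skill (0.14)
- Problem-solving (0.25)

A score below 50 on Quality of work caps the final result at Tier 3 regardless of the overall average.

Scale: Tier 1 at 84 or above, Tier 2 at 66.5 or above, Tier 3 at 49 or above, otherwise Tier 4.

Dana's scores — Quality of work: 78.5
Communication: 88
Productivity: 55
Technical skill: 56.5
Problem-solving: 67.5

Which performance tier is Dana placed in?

Quality of work score 78.5 ≥ 50: minimum met.
Weighted total:
  Quality of work 78.5 × 0.24 = 18.84
  Communication 88 × 0.09 = 7.92
  Productivity 55 × 0.28 = 15.4
  Technical skill 56.5 × 0.14 = 7.91
  Problem-solving 67.5 × 0.25 = 16.875
Sum = 66.945
66.945 is ≥ 66.5 and < 84 → Tier 2

Tier 2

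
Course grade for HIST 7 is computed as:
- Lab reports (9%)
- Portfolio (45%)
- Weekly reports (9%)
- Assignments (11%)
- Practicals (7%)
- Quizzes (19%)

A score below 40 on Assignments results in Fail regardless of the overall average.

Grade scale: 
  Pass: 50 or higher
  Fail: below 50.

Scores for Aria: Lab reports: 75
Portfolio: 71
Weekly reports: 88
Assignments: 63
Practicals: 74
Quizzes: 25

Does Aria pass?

Pass

Assignments score 63 ≥ 40: minimum met.
Weighted total:
  Lab reports 75 × 0.09 = 6.75
  Portfolio 71 × 0.45 = 31.95
  Weekly reports 88 × 0.09 = 7.92
  Assignments 63 × 0.11 = 6.93
  Practicals 74 × 0.07 = 5.18
  Quizzes 25 × 0.19 = 4.75
Sum = 63.48
63.48 ≥ 50 → Pass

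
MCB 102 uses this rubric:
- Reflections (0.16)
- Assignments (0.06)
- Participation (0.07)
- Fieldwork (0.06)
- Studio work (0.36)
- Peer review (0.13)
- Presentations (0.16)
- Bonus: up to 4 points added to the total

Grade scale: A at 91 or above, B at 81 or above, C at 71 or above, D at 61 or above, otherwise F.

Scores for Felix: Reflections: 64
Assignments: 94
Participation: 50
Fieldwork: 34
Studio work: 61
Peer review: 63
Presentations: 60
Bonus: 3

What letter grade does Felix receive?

D

Weighted total:
  Reflections 64 × 0.16 = 10.24
  Assignments 94 × 0.06 = 5.64
  Participation 50 × 0.07 = 3.5
  Fieldwork 34 × 0.06 = 2.04
  Studio work 61 × 0.36 = 21.96
  Peer review 63 × 0.13 = 8.19
  Presentations 60 × 0.16 = 9.6
Sum = 61.17
Bonus: 61.17 + 3 = 64.17
64.17 is ≥ 61 and < 71 → D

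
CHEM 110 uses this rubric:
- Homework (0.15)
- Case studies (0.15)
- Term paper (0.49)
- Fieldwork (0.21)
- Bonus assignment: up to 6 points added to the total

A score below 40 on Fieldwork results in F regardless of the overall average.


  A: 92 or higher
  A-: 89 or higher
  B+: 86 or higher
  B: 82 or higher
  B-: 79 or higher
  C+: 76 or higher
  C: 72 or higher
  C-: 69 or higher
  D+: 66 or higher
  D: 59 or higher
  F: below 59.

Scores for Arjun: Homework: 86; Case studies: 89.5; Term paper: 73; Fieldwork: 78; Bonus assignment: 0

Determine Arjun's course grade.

Fieldwork score 78 ≥ 40: minimum met.
Weighted total:
  Homework 86 × 0.15 = 12.9
  Case studies 89.5 × 0.15 = 13.425
  Term paper 73 × 0.49 = 35.77
  Fieldwork 78 × 0.21 = 16.38
Sum = 78.475
Bonus assignment: 78.475 + 0 = 78.475
78.475 is ≥ 76 and < 79 → C+

C+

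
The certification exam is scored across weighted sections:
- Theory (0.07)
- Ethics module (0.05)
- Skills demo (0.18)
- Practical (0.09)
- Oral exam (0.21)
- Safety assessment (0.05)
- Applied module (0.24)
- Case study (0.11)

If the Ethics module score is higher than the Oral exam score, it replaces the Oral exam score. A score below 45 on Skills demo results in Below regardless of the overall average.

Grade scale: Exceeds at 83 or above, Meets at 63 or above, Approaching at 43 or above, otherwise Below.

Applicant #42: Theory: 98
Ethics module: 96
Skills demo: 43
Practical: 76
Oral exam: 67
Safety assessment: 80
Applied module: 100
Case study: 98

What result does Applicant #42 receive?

Ethics module (96) > Oral exam (67), so Oral exam counts as 96.
Skills demo score 43 < 45: minimum not met.
Weighted total:
  Theory 98 × 0.07 = 6.86
  Ethics module 96 × 0.05 = 4.8
  Skills demo 43 × 0.18 = 7.74
  Practical 76 × 0.09 = 6.84
  Oral exam 96 × 0.21 = 20.16
  Safety assessment 80 × 0.05 = 4
  Applied module 100 × 0.24 = 24
  Case study 98 × 0.11 = 10.78
Sum = 85.18
Because the Skills demo minimum was not met, the result is Below.

Below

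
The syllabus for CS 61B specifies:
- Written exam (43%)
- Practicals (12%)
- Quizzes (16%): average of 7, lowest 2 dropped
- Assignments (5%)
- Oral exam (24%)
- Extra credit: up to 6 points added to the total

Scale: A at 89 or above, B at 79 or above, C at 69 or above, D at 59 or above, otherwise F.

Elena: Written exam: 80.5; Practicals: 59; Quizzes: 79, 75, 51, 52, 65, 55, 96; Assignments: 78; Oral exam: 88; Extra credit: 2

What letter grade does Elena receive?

B

Quizzes: drop 51, 52 → average of remaining 5 = 370/5 = 74
Weighted total:
  Written exam 80.5 × 0.43 = 34.615
  Practicals 59 × 0.12 = 7.08
  Quizzes 74 × 0.16 = 11.84
  Assignments 78 × 0.05 = 3.9
  Oral exam 88 × 0.24 = 21.12
Sum = 78.555
Extra credit: 78.555 + 2 = 80.555
80.555 is ≥ 79 and < 89 → B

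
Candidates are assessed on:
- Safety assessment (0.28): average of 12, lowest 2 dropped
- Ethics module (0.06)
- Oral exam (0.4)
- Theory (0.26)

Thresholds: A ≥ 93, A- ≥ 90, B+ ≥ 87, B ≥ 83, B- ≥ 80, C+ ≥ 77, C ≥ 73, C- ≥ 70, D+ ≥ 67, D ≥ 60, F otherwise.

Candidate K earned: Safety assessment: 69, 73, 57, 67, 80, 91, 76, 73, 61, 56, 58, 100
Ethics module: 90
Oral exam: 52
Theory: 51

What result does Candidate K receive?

D

Safety assessment: drop 56, 57 → average of remaining 10 = 748/10 = 74.8
Weighted total:
  Safety assessment 74.8 × 0.28 = 20.944
  Ethics module 90 × 0.06 = 5.4
  Oral exam 52 × 0.4 = 20.8
  Theory 51 × 0.26 = 13.26
Sum = 60.404
60.404 is ≥ 60 and < 67 → D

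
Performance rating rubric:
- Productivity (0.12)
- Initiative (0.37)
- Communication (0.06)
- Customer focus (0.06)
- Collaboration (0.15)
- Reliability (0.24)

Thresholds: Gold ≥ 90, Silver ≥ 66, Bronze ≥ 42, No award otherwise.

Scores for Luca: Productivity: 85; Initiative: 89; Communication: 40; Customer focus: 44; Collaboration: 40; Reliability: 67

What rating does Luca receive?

Weighted total:
  Productivity 85 × 0.12 = 10.2
  Initiative 89 × 0.37 = 32.93
  Communication 40 × 0.06 = 2.4
  Customer focus 44 × 0.06 = 2.64
  Collaboration 40 × 0.15 = 6
  Reliability 67 × 0.24 = 16.08
Sum = 70.25
70.25 is ≥ 66 and < 90 → Silver

Silver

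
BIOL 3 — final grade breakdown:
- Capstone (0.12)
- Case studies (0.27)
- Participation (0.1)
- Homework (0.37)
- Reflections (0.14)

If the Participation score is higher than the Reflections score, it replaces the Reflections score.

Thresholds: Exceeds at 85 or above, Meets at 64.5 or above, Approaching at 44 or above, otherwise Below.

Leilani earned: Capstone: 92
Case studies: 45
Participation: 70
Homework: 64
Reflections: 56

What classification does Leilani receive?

Approaching

Participation (70) > Reflections (56), so Reflections counts as 70.
Weighted total:
  Capstone 92 × 0.12 = 11.04
  Case studies 45 × 0.27 = 12.15
  Participation 70 × 0.1 = 7
  Homework 64 × 0.37 = 23.68
  Reflections 70 × 0.14 = 9.8
Sum = 63.67
63.67 is ≥ 44 and < 64.5 → Approaching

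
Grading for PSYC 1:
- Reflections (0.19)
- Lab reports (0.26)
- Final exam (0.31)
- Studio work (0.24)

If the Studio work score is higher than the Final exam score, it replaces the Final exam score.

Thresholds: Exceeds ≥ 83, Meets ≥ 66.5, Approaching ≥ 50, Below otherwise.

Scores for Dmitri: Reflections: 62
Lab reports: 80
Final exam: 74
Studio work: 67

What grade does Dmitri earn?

Studio work (67) ≤ Final exam (74), so Final exam stays at 74.
Weighted total:
  Reflections 62 × 0.19 = 11.78
  Lab reports 80 × 0.26 = 20.8
  Final exam 74 × 0.31 = 22.94
  Studio work 67 × 0.24 = 16.08
Sum = 71.6
71.6 is ≥ 66.5 and < 83 → Meets

Meets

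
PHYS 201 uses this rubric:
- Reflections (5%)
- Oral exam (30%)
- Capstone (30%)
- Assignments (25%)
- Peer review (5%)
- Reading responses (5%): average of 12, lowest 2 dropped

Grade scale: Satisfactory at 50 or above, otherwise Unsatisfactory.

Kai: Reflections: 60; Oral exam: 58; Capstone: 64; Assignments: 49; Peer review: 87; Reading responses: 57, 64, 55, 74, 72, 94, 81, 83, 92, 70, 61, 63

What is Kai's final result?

Reading responses: drop 55, 57 → average of remaining 10 = 754/10 = 75.4
Weighted total:
  Reflections 60 × 0.05 = 3
  Oral exam 58 × 0.3 = 17.4
  Capstone 64 × 0.3 = 19.2
  Assignments 49 × 0.25 = 12.25
  Peer review 87 × 0.05 = 4.35
  Reading responses 75.4 × 0.05 = 3.77
Sum = 59.97
59.97 ≥ 50 → Satisfactory

Satisfactory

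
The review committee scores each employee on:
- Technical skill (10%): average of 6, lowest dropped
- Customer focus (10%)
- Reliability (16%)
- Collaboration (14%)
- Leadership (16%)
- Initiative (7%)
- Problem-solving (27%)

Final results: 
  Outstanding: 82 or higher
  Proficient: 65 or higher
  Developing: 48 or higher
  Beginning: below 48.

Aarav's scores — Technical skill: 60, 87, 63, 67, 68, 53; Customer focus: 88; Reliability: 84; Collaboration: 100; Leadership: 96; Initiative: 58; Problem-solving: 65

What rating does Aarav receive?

Technical skill: drop 53 → average of remaining 5 = 345/5 = 69
Weighted total:
  Technical skill 69 × 0.1 = 6.9
  Customer focus 88 × 0.1 = 8.8
  Reliability 84 × 0.16 = 13.44
  Collaboration 100 × 0.14 = 14
  Leadership 96 × 0.16 = 15.36
  Initiative 58 × 0.07 = 4.06
  Problem-solving 65 × 0.27 = 17.55
Sum = 80.11
80.11 is ≥ 65 and < 82 → Proficient

Proficient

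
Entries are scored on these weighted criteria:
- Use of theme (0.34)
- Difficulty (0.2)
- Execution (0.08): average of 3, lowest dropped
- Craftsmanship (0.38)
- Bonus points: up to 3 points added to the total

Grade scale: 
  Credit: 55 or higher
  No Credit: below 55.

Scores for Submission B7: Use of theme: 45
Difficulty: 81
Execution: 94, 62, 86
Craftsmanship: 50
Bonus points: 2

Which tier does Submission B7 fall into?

Credit

Execution: drop 62 → average of remaining 2 = 180/2 = 90
Weighted total:
  Use of theme 45 × 0.34 = 15.3
  Difficulty 81 × 0.2 = 16.2
  Execution 90 × 0.08 = 7.2
  Craftsmanship 50 × 0.38 = 19
Sum = 57.7
Bonus points: 57.7 + 2 = 59.7
59.7 ≥ 55 → Credit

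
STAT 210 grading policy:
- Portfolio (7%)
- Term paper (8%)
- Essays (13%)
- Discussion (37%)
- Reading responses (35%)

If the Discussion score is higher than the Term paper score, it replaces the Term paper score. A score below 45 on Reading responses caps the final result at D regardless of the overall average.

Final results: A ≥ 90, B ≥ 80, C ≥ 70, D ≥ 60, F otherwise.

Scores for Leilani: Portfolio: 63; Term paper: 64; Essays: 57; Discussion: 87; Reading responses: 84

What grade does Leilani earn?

Discussion (87) > Term paper (64), so Term paper counts as 87.
Reading responses score 84 ≥ 45: minimum met.
Weighted total:
  Portfolio 63 × 0.07 = 4.41
  Term paper 87 × 0.08 = 6.96
  Essays 57 × 0.13 = 7.41
  Discussion 87 × 0.37 = 32.19
  Reading responses 84 × 0.35 = 29.4
Sum = 80.37
80.37 is ≥ 80 and < 90 → B

B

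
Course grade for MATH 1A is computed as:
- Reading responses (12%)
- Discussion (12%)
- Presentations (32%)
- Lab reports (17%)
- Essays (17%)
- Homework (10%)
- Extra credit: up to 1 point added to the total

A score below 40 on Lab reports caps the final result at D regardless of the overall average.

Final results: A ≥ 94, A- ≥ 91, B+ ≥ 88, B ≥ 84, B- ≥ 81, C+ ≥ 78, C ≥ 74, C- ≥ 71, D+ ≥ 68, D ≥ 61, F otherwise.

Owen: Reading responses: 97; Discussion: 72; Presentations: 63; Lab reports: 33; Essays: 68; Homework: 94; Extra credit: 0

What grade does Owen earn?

Lab reports score 33 < 40: minimum not met.
Weighted total:
  Reading responses 97 × 0.12 = 11.64
  Discussion 72 × 0.12 = 8.64
  Presentations 63 × 0.32 = 20.16
  Lab reports 33 × 0.17 = 5.61
  Essays 68 × 0.17 = 11.56
  Homework 94 × 0.1 = 9.4
Sum = 67.01
Extra credit: 67.01 + 0 = 67.01
67.01 would be D; cap at D applies → D.

D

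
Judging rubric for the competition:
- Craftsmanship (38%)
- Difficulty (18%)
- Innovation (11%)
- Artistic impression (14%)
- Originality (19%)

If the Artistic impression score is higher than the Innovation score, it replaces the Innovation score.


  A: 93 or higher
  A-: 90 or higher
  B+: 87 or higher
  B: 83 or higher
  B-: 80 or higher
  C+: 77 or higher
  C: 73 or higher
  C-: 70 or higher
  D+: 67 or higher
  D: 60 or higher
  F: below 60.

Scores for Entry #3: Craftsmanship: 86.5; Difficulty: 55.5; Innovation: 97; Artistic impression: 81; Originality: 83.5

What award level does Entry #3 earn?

Artistic impression (81) ≤ Innovation (97), so Innovation stays at 97.
Weighted total:
  Craftsmanship 86.5 × 0.38 = 32.87
  Difficulty 55.5 × 0.18 = 9.99
  Innovation 97 × 0.11 = 10.67
  Artistic impression 81 × 0.14 = 11.34
  Originality 83.5 × 0.19 = 15.865
Sum = 80.735
80.735 is ≥ 80 and < 83 → B-

B-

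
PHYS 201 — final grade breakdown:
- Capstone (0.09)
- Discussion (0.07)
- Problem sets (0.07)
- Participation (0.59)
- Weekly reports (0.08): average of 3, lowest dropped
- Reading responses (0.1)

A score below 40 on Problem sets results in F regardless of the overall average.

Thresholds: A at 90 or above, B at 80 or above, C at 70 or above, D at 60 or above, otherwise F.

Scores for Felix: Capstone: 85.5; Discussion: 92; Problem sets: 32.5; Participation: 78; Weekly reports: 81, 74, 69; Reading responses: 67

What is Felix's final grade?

Weekly reports: drop 69 → average of remaining 2 = 155/2 = 77.5
Problem sets score 32.5 < 40: minimum not met.
Weighted total:
  Capstone 85.5 × 0.09 = 7.695
  Discussion 92 × 0.07 = 6.44
  Problem sets 32.5 × 0.07 = 2.275
  Participation 78 × 0.59 = 46.02
  Weekly reports 77.5 × 0.08 = 6.2
  Reading responses 67 × 0.1 = 6.7
Sum = 75.33
Because the Problem sets minimum was not met, the result is F.

F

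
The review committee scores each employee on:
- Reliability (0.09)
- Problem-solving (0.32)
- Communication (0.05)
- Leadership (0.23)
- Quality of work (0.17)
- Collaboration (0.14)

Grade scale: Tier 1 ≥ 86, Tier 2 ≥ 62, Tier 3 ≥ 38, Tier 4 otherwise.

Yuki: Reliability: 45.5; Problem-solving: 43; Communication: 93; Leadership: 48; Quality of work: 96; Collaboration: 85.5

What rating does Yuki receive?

Tier 3

Weighted total:
  Reliability 45.5 × 0.09 = 4.095
  Problem-solving 43 × 0.32 = 13.76
  Communication 93 × 0.05 = 4.65
  Leadership 48 × 0.23 = 11.04
  Quality of work 96 × 0.17 = 16.32
  Collaboration 85.5 × 0.14 = 11.97
Sum = 61.835
61.835 is ≥ 38 and < 62 → Tier 3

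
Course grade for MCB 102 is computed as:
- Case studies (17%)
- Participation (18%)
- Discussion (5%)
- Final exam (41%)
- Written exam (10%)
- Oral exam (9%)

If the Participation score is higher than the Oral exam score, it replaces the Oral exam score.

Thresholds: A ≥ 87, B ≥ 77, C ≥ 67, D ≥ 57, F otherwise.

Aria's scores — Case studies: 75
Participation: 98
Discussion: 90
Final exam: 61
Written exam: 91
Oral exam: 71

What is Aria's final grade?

Participation (98) > Oral exam (71), so Oral exam counts as 98.
Weighted total:
  Case studies 75 × 0.17 = 12.75
  Participation 98 × 0.18 = 17.64
  Discussion 90 × 0.05 = 4.5
  Final exam 61 × 0.41 = 25.01
  Written exam 91 × 0.1 = 9.1
  Oral exam 98 × 0.09 = 8.82
Sum = 77.82
77.82 is ≥ 77 and < 87 → B

B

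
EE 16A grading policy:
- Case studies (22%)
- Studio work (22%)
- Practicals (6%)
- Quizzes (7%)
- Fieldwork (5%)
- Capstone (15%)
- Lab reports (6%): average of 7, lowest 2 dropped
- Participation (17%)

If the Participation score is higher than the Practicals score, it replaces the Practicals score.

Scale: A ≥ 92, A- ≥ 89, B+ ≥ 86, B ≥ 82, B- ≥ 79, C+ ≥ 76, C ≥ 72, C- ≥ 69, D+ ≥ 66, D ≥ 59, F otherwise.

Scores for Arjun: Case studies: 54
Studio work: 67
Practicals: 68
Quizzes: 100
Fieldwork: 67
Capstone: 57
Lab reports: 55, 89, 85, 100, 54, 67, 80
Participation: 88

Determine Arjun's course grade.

Lab reports: drop 54, 55 → average of remaining 5 = 421/5 = 84.2
Participation (88) > Practicals (68), so Practicals counts as 88.
Weighted total:
  Case studies 54 × 0.22 = 11.88
  Studio work 67 × 0.22 = 14.74
  Practicals 88 × 0.06 = 5.28
  Quizzes 100 × 0.07 = 7
  Fieldwork 67 × 0.05 = 3.35
  Capstone 57 × 0.15 = 8.55
  Lab reports 84.2 × 0.06 = 5.052
  Participation 88 × 0.17 = 14.96
Sum = 70.812
70.812 is ≥ 69 and < 72 → C-

C-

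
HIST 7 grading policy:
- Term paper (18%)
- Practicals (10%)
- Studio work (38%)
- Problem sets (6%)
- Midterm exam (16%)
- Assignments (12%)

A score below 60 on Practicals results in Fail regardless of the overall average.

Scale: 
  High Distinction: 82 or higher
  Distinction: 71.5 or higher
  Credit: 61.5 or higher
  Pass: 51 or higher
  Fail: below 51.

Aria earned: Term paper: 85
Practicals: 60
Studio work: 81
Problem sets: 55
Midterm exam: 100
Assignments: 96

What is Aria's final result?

Practicals score 60 ≥ 60: minimum met.
Weighted total:
  Term paper 85 × 0.18 = 15.3
  Practicals 60 × 0.1 = 6
  Studio work 81 × 0.38 = 30.78
  Problem sets 55 × 0.06 = 3.3
  Midterm exam 100 × 0.16 = 16
  Assignments 96 × 0.12 = 11.52
Sum = 82.9
82.9 ≥ 82 → High Distinction

High Distinction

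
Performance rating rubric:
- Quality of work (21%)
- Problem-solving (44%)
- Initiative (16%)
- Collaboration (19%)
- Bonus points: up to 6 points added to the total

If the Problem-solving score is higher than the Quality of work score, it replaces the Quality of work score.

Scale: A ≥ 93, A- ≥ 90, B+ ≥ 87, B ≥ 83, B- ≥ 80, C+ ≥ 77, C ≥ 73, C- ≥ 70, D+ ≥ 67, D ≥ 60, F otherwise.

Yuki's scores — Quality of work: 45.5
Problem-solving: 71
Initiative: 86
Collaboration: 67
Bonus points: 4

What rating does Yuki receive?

C

Problem-solving (71) > Quality of work (45.5), so Quality of work counts as 71.
Weighted total:
  Quality of work 71 × 0.21 = 14.91
  Problem-solving 71 × 0.44 = 31.24
  Initiative 86 × 0.16 = 13.76
  Collaboration 67 × 0.19 = 12.73
Sum = 72.64
Bonus points: 72.64 + 4 = 76.64
76.64 is ≥ 73 and < 77 → C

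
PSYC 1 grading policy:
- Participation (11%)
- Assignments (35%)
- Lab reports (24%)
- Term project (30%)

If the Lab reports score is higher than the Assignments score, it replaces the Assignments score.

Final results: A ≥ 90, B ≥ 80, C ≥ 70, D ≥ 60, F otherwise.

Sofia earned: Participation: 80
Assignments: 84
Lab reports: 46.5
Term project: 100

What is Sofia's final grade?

Lab reports (46.5) ≤ Assignments (84), so Assignments stays at 84.
Weighted total:
  Participation 80 × 0.11 = 8.8
  Assignments 84 × 0.35 = 29.4
  Lab reports 46.5 × 0.24 = 11.16
  Term project 100 × 0.3 = 30
Sum = 79.36
79.36 is ≥ 70 and < 80 → C

C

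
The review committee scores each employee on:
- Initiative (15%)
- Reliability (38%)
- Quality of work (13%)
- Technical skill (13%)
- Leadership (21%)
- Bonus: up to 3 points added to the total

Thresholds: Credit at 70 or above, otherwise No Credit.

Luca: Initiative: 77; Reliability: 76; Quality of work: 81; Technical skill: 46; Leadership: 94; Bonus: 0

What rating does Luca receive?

Weighted total:
  Initiative 77 × 0.15 = 11.55
  Reliability 76 × 0.38 = 28.88
  Quality of work 81 × 0.13 = 10.53
  Technical skill 46 × 0.13 = 5.98
  Leadership 94 × 0.21 = 19.74
Sum = 76.68
Bonus: 76.68 + 0 = 76.68
76.68 ≥ 70 → Credit

Credit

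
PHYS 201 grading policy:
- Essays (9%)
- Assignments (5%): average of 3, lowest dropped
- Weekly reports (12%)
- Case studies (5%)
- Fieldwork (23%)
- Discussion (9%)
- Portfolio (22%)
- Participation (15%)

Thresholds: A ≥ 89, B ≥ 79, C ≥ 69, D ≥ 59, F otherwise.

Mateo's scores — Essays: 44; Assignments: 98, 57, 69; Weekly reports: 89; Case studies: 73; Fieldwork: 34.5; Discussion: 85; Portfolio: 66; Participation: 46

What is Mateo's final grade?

Assignments: drop 57 → average of remaining 2 = 167/2 = 83.5
Weighted total:
  Essays 44 × 0.09 = 3.96
  Assignments 83.5 × 0.05 = 4.175
  Weekly reports 89 × 0.12 = 10.68
  Case studies 73 × 0.05 = 3.65
  Fieldwork 34.5 × 0.23 = 7.935
  Discussion 85 × 0.09 = 7.65
  Portfolio 66 × 0.22 = 14.52
  Participation 46 × 0.15 = 6.9
Sum = 59.47
59.47 is ≥ 59 and < 69 → D

D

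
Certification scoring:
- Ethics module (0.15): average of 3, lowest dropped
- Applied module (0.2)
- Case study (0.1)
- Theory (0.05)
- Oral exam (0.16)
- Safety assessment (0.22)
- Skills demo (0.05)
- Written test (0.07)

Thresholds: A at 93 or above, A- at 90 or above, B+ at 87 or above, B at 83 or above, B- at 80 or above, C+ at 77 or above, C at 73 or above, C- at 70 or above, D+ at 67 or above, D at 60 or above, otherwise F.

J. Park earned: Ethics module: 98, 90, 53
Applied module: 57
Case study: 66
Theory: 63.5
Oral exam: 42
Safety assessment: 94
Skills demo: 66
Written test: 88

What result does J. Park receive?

C-

Ethics module: drop 53 → average of remaining 2 = 188/2 = 94
Weighted total:
  Ethics module 94 × 0.15 = 14.1
  Applied module 57 × 0.2 = 11.4
  Case study 66 × 0.1 = 6.6
  Theory 63.5 × 0.05 = 3.175
  Oral exam 42 × 0.16 = 6.72
  Safety assessment 94 × 0.22 = 20.68
  Skills demo 66 × 0.05 = 3.3
  Written test 88 × 0.07 = 6.16
Sum = 72.135
72.135 is ≥ 70 and < 73 → C-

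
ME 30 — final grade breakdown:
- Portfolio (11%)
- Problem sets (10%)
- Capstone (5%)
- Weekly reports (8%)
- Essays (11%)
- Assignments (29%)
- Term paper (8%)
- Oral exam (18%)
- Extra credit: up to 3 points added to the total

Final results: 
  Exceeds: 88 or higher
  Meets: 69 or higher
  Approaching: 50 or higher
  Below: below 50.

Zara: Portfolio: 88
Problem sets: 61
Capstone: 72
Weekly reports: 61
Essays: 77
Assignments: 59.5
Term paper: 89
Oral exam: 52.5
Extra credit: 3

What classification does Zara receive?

Meets

Weighted total:
  Portfolio 88 × 0.11 = 9.68
  Problem sets 61 × 0.1 = 6.1
  Capstone 72 × 0.05 = 3.6
  Weekly reports 61 × 0.08 = 4.88
  Essays 77 × 0.11 = 8.47
  Assignments 59.5 × 0.29 = 17.255
  Term paper 89 × 0.08 = 7.12
  Oral exam 52.5 × 0.18 = 9.45
Sum = 66.555
Extra credit: 66.555 + 3 = 69.555
69.555 is ≥ 69 and < 88 → Meets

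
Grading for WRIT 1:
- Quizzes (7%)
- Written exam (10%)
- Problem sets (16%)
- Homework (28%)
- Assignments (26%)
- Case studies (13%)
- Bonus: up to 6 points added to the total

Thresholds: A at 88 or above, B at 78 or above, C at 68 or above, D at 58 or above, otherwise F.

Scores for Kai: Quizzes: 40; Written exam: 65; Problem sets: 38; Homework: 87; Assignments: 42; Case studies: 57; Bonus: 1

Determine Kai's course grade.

D

Weighted total:
  Quizzes 40 × 0.07 = 2.8
  Written exam 65 × 0.1 = 6.5
  Problem sets 38 × 0.16 = 6.08
  Homework 87 × 0.28 = 24.36
  Assignments 42 × 0.26 = 10.92
  Case studies 57 × 0.13 = 7.41
Sum = 58.07
Bonus: 58.07 + 1 = 59.07
59.07 is ≥ 58 and < 68 → D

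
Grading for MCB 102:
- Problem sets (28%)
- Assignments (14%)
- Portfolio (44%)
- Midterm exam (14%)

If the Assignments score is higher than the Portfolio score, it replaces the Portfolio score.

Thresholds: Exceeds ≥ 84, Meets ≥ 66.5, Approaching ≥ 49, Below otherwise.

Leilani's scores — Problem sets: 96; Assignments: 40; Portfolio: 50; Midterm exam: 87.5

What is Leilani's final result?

Meets

Assignments (40) ≤ Portfolio (50), so Portfolio stays at 50.
Weighted total:
  Problem sets 96 × 0.28 = 26.88
  Assignments 40 × 0.14 = 5.6
  Portfolio 50 × 0.44 = 22
  Midterm exam 87.5 × 0.14 = 12.25
Sum = 66.73
66.73 is ≥ 66.5 and < 84 → Meets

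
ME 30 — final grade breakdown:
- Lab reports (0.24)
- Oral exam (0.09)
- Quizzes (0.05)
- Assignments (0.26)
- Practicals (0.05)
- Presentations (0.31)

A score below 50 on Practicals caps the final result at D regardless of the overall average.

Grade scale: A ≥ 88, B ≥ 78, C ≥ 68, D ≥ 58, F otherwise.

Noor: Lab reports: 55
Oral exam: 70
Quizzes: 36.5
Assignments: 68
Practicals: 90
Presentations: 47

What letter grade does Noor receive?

D

Practicals score 90 ≥ 50: minimum met.
Weighted total:
  Lab reports 55 × 0.24 = 13.2
  Oral exam 70 × 0.09 = 6.3
  Quizzes 36.5 × 0.05 = 1.825
  Assignments 68 × 0.26 = 17.68
  Practicals 90 × 0.05 = 4.5
  Presentations 47 × 0.31 = 14.57
Sum = 58.075
58.075 is ≥ 58 and < 68 → D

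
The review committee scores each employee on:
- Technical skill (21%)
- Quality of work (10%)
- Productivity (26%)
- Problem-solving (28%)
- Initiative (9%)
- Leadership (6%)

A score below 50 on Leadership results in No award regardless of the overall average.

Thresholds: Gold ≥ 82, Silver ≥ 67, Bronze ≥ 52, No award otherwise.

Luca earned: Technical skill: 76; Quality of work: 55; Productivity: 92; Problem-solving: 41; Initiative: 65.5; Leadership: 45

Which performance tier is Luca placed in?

No award

Leadership score 45 < 50: minimum not met.
Weighted total:
  Technical skill 76 × 0.21 = 15.96
  Quality of work 55 × 0.1 = 5.5
  Productivity 92 × 0.26 = 23.92
  Problem-solving 41 × 0.28 = 11.48
  Initiative 65.5 × 0.09 = 5.895
  Leadership 45 × 0.06 = 2.7
Sum = 65.455
Because the Leadership minimum was not met, the result is No award.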